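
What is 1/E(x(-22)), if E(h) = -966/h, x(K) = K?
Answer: 11/483 ≈ 0.022774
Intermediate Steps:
1/E(x(-22)) = 1/(-966/(-22)) = 1/(-966*(-1/22)) = 1/(483/11) = 11/483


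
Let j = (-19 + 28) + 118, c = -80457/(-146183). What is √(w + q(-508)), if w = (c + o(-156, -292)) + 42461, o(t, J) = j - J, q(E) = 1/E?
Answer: 3*√6568693465225261957/37130482 ≈ 207.08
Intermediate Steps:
c = 80457/146183 (c = -80457*(-1/146183) = 80457/146183 ≈ 0.55039)
j = 127 (j = 9 + 118 = 127)
o(t, J) = 127 - J
w = 6268407497/146183 (w = (80457/146183 + (127 - 1*(-292))) + 42461 = (80457/146183 + (127 + 292)) + 42461 = (80457/146183 + 419) + 42461 = 61331134/146183 + 42461 = 6268407497/146183 ≈ 42881.)
√(w + q(-508)) = √(6268407497/146183 + 1/(-508)) = √(6268407497/146183 - 1/508) = √(3184350862293/74260964) = 3*√6568693465225261957/37130482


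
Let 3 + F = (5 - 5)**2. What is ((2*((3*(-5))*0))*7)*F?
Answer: 0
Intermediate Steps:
F = -3 (F = -3 + (5 - 5)**2 = -3 + 0**2 = -3 + 0 = -3)
((2*((3*(-5))*0))*7)*F = ((2*((3*(-5))*0))*7)*(-3) = ((2*(-15*0))*7)*(-3) = ((2*0)*7)*(-3) = (0*7)*(-3) = 0*(-3) = 0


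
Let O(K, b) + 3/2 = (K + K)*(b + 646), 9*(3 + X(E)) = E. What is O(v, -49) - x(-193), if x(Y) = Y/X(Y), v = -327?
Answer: -85898427/220 ≈ -3.9045e+5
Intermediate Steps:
X(E) = -3 + E/9
x(Y) = Y/(-3 + Y/9)
O(K, b) = -3/2 + 2*K*(646 + b) (O(K, b) = -3/2 + (K + K)*(b + 646) = -3/2 + (2*K)*(646 + b) = -3/2 + 2*K*(646 + b))
O(v, -49) - x(-193) = (-3/2 + 1292*(-327) + 2*(-327)*(-49)) - 9*(-193)/(-27 - 193) = (-3/2 - 422484 + 32046) - 9*(-193)/(-220) = -780879/2 - 9*(-193)*(-1)/220 = -780879/2 - 1*1737/220 = -780879/2 - 1737/220 = -85898427/220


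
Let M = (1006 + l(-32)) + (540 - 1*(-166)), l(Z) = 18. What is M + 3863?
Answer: 5593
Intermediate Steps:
M = 1730 (M = (1006 + 18) + (540 - 1*(-166)) = 1024 + (540 + 166) = 1024 + 706 = 1730)
M + 3863 = 1730 + 3863 = 5593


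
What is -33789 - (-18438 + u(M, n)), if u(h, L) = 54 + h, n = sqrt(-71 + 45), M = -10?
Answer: -15395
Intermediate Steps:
n = I*sqrt(26) (n = sqrt(-26) = I*sqrt(26) ≈ 5.099*I)
-33789 - (-18438 + u(M, n)) = -33789 - (-18438 + (54 - 10)) = -33789 - (-18438 + 44) = -33789 - 1*(-18394) = -33789 + 18394 = -15395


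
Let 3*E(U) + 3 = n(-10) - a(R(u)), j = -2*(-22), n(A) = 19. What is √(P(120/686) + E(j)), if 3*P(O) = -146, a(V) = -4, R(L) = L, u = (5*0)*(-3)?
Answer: I*√42 ≈ 6.4807*I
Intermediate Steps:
u = 0 (u = 0*(-3) = 0)
P(O) = -146/3 (P(O) = (⅓)*(-146) = -146/3)
j = 44
E(U) = 20/3 (E(U) = -1 + (19 - 1*(-4))/3 = -1 + (19 + 4)/3 = -1 + (⅓)*23 = -1 + 23/3 = 20/3)
√(P(120/686) + E(j)) = √(-146/3 + 20/3) = √(-42) = I*√42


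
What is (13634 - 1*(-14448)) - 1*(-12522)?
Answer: 40604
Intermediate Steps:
(13634 - 1*(-14448)) - 1*(-12522) = (13634 + 14448) + 12522 = 28082 + 12522 = 40604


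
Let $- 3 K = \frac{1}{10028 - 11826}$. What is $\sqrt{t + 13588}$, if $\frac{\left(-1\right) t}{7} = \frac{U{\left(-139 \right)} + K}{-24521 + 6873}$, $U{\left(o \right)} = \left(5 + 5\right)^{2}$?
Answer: $\frac{\sqrt{7695727791586158066}}{23798328} \approx 116.57$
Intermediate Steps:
$K = \frac{1}{5394}$ ($K = - \frac{1}{3 \left(10028 - 11826\right)} = - \frac{1}{3 \left(-1798\right)} = \left(- \frac{1}{3}\right) \left(- \frac{1}{1798}\right) = \frac{1}{5394} \approx 0.00018539$)
$U{\left(o \right)} = 100$ ($U{\left(o \right)} = 10^{2} = 100$)
$t = \frac{3775807}{95193312}$ ($t = - 7 \frac{100 + \frac{1}{5394}}{-24521 + 6873} = - 7 \frac{539401}{5394 \left(-17648\right)} = - 7 \cdot \frac{539401}{5394} \left(- \frac{1}{17648}\right) = \left(-7\right) \left(- \frac{539401}{95193312}\right) = \frac{3775807}{95193312} \approx 0.039665$)
$\sqrt{t + 13588} = \sqrt{\frac{3775807}{95193312} + 13588} = \sqrt{\frac{1293490499263}{95193312}} = \frac{\sqrt{7695727791586158066}}{23798328}$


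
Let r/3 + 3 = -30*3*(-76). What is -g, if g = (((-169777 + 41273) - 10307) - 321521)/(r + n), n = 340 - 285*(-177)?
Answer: 115083/17824 ≈ 6.4566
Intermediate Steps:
r = 20511 (r = -9 + 3*(-30*3*(-76)) = -9 + 3*(-90*(-76)) = -9 + 3*6840 = -9 + 20520 = 20511)
n = 50785 (n = 340 + 50445 = 50785)
g = -115083/17824 (g = (((-169777 + 41273) - 10307) - 321521)/(20511 + 50785) = ((-128504 - 10307) - 321521)/71296 = (-138811 - 321521)*(1/71296) = -460332*1/71296 = -115083/17824 ≈ -6.4566)
-g = -1*(-115083/17824) = 115083/17824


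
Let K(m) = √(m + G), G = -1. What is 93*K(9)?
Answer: 186*√2 ≈ 263.04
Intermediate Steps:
K(m) = √(-1 + m) (K(m) = √(m - 1) = √(-1 + m))
93*K(9) = 93*√(-1 + 9) = 93*√8 = 93*(2*√2) = 186*√2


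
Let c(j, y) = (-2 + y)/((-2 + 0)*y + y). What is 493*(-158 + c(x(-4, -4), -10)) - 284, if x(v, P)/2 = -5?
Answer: -393848/5 ≈ -78770.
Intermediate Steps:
x(v, P) = -10 (x(v, P) = 2*(-5) = -10)
c(j, y) = -(-2 + y)/y (c(j, y) = (-2 + y)/(-2*y + y) = (-2 + y)/((-y)) = (-2 + y)*(-1/y) = -(-2 + y)/y)
493*(-158 + c(x(-4, -4), -10)) - 284 = 493*(-158 + (2 - 1*(-10))/(-10)) - 284 = 493*(-158 - (2 + 10)/10) - 284 = 493*(-158 - 1/10*12) - 284 = 493*(-158 - 6/5) - 284 = 493*(-796/5) - 284 = -392428/5 - 284 = -393848/5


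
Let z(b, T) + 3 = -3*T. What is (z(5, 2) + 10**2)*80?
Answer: 7280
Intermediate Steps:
z(b, T) = -3 - 3*T
(z(5, 2) + 10**2)*80 = ((-3 - 3*2) + 10**2)*80 = ((-3 - 6) + 100)*80 = (-9 + 100)*80 = 91*80 = 7280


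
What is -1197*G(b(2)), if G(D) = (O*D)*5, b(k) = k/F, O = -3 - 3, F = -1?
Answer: -71820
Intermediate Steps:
O = -6
b(k) = -k (b(k) = k/(-1) = k*(-1) = -k)
G(D) = -30*D (G(D) = -6*D*5 = -30*D)
-1197*G(b(2)) = -(-35910)*(-1*2) = -(-35910)*(-2) = -1197*60 = -71820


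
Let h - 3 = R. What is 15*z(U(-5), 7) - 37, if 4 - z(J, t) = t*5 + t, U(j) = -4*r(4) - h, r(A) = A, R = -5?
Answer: -607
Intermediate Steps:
h = -2 (h = 3 - 5 = -2)
U(j) = -14 (U(j) = -4*4 - 1*(-2) = -16 + 2 = -14)
z(J, t) = 4 - 6*t (z(J, t) = 4 - (t*5 + t) = 4 - (5*t + t) = 4 - 6*t)
15*z(U(-5), 7) - 37 = 15*(4 - 6*7) - 37 = 15*(4 - 42) - 37 = 15*(-38) - 37 = -570 - 37 = -607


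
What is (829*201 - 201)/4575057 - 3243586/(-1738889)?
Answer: 5042996884298/2651838763891 ≈ 1.9017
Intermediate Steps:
(829*201 - 201)/4575057 - 3243586/(-1738889) = (166629 - 201)*(1/4575057) - 3243586*(-1/1738889) = 166428*(1/4575057) + 3243586/1738889 = 55476/1525019 + 3243586/1738889 = 5042996884298/2651838763891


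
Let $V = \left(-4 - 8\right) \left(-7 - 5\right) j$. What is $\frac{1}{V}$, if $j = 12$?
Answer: $\frac{1}{1728} \approx 0.0005787$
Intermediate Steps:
$V = 1728$ ($V = \left(-4 - 8\right) \left(-7 - 5\right) 12 = \left(-12\right) \left(-12\right) 12 = 144 \cdot 12 = 1728$)
$\frac{1}{V} = \frac{1}{1728}$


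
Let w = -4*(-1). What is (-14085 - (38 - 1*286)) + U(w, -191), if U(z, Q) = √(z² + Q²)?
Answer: -13837 + √36497 ≈ -13646.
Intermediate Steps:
w = 4
U(z, Q) = √(Q² + z²)
(-14085 - (38 - 1*286)) + U(w, -191) = (-14085 - (38 - 1*286)) + √((-191)² + 4²) = (-14085 - (38 - 286)) + √(36481 + 16) = (-14085 - 1*(-248)) + √36497 = (-14085 + 248) + √36497 = -13837 + √36497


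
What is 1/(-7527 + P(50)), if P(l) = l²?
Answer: -1/5027 ≈ -0.00019893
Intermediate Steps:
1/(-7527 + P(50)) = 1/(-7527 + 50²) = 1/(-7527 + 2500) = 1/(-5027) = -1/5027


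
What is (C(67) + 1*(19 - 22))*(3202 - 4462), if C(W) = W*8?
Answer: -671580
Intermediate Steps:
C(W) = 8*W
(C(67) + 1*(19 - 22))*(3202 - 4462) = (8*67 + 1*(19 - 22))*(3202 - 4462) = (536 + 1*(-3))*(-1260) = (536 - 3)*(-1260) = 533*(-1260) = -671580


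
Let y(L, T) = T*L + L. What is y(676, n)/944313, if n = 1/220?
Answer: 37349/51937215 ≈ 0.00071912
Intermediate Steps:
n = 1/220 ≈ 0.0045455
y(L, T) = L + L*T (y(L, T) = L*T + L = L + L*T)
y(676, n)/944313 = (676*(1 + 1/220))/944313 = (676*(221/220))*(1/944313) = (37349/55)*(1/944313) = 37349/51937215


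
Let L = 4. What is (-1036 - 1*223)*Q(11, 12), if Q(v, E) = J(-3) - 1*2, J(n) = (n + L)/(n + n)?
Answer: 16367/6 ≈ 2727.8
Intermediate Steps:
J(n) = (4 + n)/(2*n) (J(n) = (n + 4)/(n + n) = (4 + n)/((2*n)) = (4 + n)*(1/(2*n)) = (4 + n)/(2*n))
Q(v, E) = -13/6 (Q(v, E) = (1/2)*(4 - 3)/(-3) - 1*2 = (1/2)*(-1/3)*1 - 2 = -1/6 - 2 = -13/6)
(-1036 - 1*223)*Q(11, 12) = (-1036 - 1*223)*(-13/6) = (-1036 - 223)*(-13/6) = -1259*(-13/6) = 16367/6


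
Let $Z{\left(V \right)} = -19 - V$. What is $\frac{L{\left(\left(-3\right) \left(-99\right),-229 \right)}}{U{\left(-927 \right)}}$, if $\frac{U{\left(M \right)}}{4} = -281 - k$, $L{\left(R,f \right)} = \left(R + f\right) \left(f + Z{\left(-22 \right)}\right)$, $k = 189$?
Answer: $\frac{1921}{235} \approx 8.1745$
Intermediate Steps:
$L{\left(R,f \right)} = \left(3 + f\right) \left(R + f\right)$ ($L{\left(R,f \right)} = \left(R + f\right) \left(f - -3\right) = \left(R + f\right) \left(f + \left(-19 + 22\right)\right) = \left(R + f\right) \left(f + 3\right) = \left(R + f\right) \left(3 + f\right) = \left(3 + f\right) \left(R + f\right)$)
$U{\left(M \right)} = -1880$ ($U{\left(M \right)} = 4 \left(-281 - 189\right) = 4 \left(-470\right) = -1880$)
$\frac{L{\left(\left(-3\right) \left(-99\right),-229 \right)}}{U{\left(-927 \right)}} = \frac{\left(-229\right)^{2} + 3 \left(\left(-3\right) \left(-99\right)\right) + 3 \left(-229\right) + \left(-3\right) \left(-99\right) \left(-229\right)}{-1880} = \left(52441 + 3 \cdot 297 - 687 + 297 \left(-229\right)\right) \left(- \frac{1}{1880}\right) = \left(52441 + 891 - 687 - 68013\right) \left(- \frac{1}{1880}\right) = \left(-15368\right) \left(- \frac{1}{1880}\right) = \frac{1921}{235}$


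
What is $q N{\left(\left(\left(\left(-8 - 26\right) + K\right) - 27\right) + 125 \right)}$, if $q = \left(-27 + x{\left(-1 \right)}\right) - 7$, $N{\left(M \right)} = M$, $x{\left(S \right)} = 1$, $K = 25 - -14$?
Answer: $-3399$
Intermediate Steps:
$K = 39$ ($K = 25 + 14 = 39$)
$q = -33$ ($q = \left(-27 + 1\right) - 7 = -26 - 7 = -33$)
$q N{\left(\left(\left(\left(-8 - 26\right) + K\right) - 27\right) + 125 \right)} = - 33 \left(\left(\left(\left(-8 - 26\right) + 39\right) - 27\right) + 125\right) = - 33 \left(\left(\left(-34 + 39\right) - 27\right) + 125\right) = - 33 \left(\left(5 - 27\right) + 125\right) = - 33 \left(-22 + 125\right) = \left(-33\right) 103 = -3399$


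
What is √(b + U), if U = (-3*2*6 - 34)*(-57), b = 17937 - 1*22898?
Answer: I*√971 ≈ 31.161*I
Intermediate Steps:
b = -4961 (b = 17937 - 22898 = -4961)
U = 3990 (U = (-6*6 - 34)*(-57) = (-36 - 34)*(-57) = -70*(-57) = 3990)
√(b + U) = √(-4961 + 3990) = √(-971) = I*√971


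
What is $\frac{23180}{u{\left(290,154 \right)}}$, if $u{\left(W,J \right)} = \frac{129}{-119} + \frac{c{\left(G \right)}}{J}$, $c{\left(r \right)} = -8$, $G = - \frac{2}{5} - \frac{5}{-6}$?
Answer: $- \frac{30342620}{1487} \approx -20405.0$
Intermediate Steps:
$G = \frac{13}{30}$ ($G = \left(-2\right) \frac{1}{5} - - \frac{5}{6} = - \frac{2}{5} + \frac{5}{6} = \frac{13}{30} \approx 0.43333$)
$u{\left(W,J \right)} = - \frac{129}{119} - \frac{8}{J}$ ($u{\left(W,J \right)} = \frac{129}{-119} - \frac{8}{J} = 129 \left(- \frac{1}{119}\right) - \frac{8}{J} = - \frac{129}{119} - \frac{8}{J}$)
$\frac{23180}{u{\left(290,154 \right)}} = \frac{23180}{- \frac{129}{119} - \frac{8}{154}} = \frac{23180}{- \frac{129}{119} - \frac{4}{77}} = \frac{23180}{- \frac{1487}{1309}} = 23180 \left(- \frac{1309}{1487}\right) = - \frac{30342620}{1487}$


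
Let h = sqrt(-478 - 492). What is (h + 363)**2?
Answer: (363 + I*sqrt(970))**2 ≈ 1.308e+5 + 22611.0*I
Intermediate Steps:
h = I*sqrt(970) (h = sqrt(-970) = I*sqrt(970) ≈ 31.145*I)
(h + 363)**2 = (I*sqrt(970) + 363)**2 = (363 + I*sqrt(970))**2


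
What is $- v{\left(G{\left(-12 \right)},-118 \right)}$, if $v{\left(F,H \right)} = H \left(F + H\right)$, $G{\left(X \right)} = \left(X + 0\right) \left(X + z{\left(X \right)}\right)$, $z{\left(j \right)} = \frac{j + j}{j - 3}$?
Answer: $\frac{4012}{5} \approx 802.4$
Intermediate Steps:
$z{\left(j \right)} = \frac{2 j}{-3 + j}$
$G{\left(X \right)} = X \left(X + \frac{2 X}{-3 + X}\right)$ ($G{\left(X \right)} = \left(X + 0\right) \left(X + \frac{2 X}{-3 + X}\right) = X \left(X + \frac{2 X}{-3 + X}\right)$)
$- v{\left(G{\left(-12 \right)},-118 \right)} = - \left(-118\right) \left(\frac{\left(-12\right)^{2} \left(-1 - 12\right)}{-3 - 12} - 118\right) = - \left(-118\right) \left(144 \frac{1}{-15} \left(-13\right) - 118\right) = - \left(-118\right) \left(144 \left(- \frac{1}{15}\right) \left(-13\right) - 118\right) = - \left(-118\right) \left(\frac{624}{5} - 118\right) = - \frac{\left(-118\right) 34}{5} = \left(-1\right) \left(- \frac{4012}{5}\right) = \frac{4012}{5}$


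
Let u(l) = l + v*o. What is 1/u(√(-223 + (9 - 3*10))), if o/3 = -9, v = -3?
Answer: 81/6805 - 2*I*√61/6805 ≈ 0.011903 - 0.0022954*I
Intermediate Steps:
o = -27 (o = 3*(-9) = -27)
u(l) = 81 + l (u(l) = l - 3*(-27) = l + 81 = 81 + l)
1/u(√(-223 + (9 - 3*10))) = 1/(81 + √(-223 + (9 - 3*10))) = 1/(81 + √(-223 + (9 - 30))) = 1/(81 + √(-223 - 21)) = 1/(81 + √(-244)) = 1/(81 + 2*I*√61)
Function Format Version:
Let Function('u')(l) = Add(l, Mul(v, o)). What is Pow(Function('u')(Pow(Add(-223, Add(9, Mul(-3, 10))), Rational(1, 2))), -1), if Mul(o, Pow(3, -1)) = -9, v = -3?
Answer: Add(Rational(81, 6805), Mul(Rational(-2, 6805), I, Pow(61, Rational(1, 2)))) ≈ Add(0.011903, Mul(-0.0022954, I))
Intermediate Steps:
o = -27 (o = Mul(3, -9) = -27)
Function('u')(l) = Add(81, l) (Function('u')(l) = Add(l, Mul(-3, -27)) = Add(l, 81) = Add(81, l))
Pow(Function('u')(Pow(Add(-223, Add(9, Mul(-3, 10))), Rational(1, 2))), -1) = Pow(Add(81, Pow(Add(-223, Add(9, Mul(-3, 10))), Rational(1, 2))), -1) = Pow(Add(81, Pow(Add(-223, Add(9, -30)), Rational(1, 2))), -1) = Pow(Add(81, Pow(Add(-223, -21), Rational(1, 2))), -1) = Pow(Add(81, Pow(-244, Rational(1, 2))), -1) = Pow(Add(81, Mul(2, I, Pow(61, Rational(1, 2)))), -1)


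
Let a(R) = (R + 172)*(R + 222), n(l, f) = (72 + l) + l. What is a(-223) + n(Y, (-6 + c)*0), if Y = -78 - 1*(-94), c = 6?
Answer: 155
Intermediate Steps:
Y = 16 (Y = -78 + 94 = 16)
n(l, f) = 72 + 2*l
a(R) = (172 + R)*(222 + R)
a(-223) + n(Y, (-6 + c)*0) = (38184 + (-223)² + 394*(-223)) + (72 + 2*16) = (38184 + 49729 - 87862) + (72 + 32) = 51 + 104 = 155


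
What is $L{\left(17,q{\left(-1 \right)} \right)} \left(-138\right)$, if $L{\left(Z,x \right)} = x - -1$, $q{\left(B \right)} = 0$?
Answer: $-138$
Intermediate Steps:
$L{\left(Z,x \right)} = 1 + x$ ($L{\left(Z,x \right)} = x + 1 = 1 + x$)
$L{\left(17,q{\left(-1 \right)} \right)} \left(-138\right) = \left(1 + 0\right) \left(-138\right) = 1 \left(-138\right) = -138$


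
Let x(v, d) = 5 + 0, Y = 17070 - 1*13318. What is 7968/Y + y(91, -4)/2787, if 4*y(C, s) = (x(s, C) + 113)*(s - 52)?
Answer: 2001064/1307103 ≈ 1.5309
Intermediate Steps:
Y = 3752 (Y = 17070 - 13318 = 3752)
x(v, d) = 5
y(C, s) = -1534 + 59*s/2 (y(C, s) = ((5 + 113)*(s - 52))/4 = (118*(-52 + s))/4 = (-6136 + 118*s)/4 = -1534 + 59*s/2)
7968/Y + y(91, -4)/2787 = 7968/3752 + (-1534 + (59/2)*(-4))/2787 = 7968*(1/3752) + (-1534 - 118)*(1/2787) = 996/469 - 1652*1/2787 = 996/469 - 1652/2787 = 2001064/1307103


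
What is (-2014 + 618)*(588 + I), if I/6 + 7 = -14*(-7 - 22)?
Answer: -4162872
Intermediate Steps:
I = 2394 (I = -42 + 6*(-14*(-7 - 22)) = -42 + 6*(-14*(-29)) = -42 + 6*406 = -42 + 2436 = 2394)
(-2014 + 618)*(588 + I) = (-2014 + 618)*(588 + 2394) = -1396*2982 = -4162872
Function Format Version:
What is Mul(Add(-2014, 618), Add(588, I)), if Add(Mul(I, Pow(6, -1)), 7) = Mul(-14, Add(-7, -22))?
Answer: -4162872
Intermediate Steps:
I = 2394 (I = Add(-42, Mul(6, Mul(-14, Add(-7, -22)))) = Add(-42, Mul(6, Mul(-14, -29))) = Add(-42, Mul(6, 406)) = Add(-42, 2436) = 2394)
Mul(Add(-2014, 618), Add(588, I)) = Mul(Add(-2014, 618), Add(588, 2394)) = Mul(-1396, 2982) = -4162872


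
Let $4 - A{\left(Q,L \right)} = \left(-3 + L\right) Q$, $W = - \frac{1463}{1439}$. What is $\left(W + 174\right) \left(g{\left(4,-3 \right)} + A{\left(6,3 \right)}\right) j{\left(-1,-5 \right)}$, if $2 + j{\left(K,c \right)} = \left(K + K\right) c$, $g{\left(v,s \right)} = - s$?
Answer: $\frac{13939688}{1439} \approx 9687.1$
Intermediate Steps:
$W = - \frac{1463}{1439}$ ($W = \left(-1463\right) \frac{1}{1439} = - \frac{1463}{1439} \approx -1.0167$)
$A{\left(Q,L \right)} = 4 - Q \left(-3 + L\right)$ ($A{\left(Q,L \right)} = 4 - \left(-3 + L\right) Q = 4 - Q \left(-3 + L\right)$)
$j{\left(K,c \right)} = -2 + 2 K c$ ($j{\left(K,c \right)} = -2 + \left(K + K\right) c = -2 + 2 K c$)
$\left(W + 174\right) \left(g{\left(4,-3 \right)} + A{\left(6,3 \right)}\right) j{\left(-1,-5 \right)} = \left(- \frac{1463}{1439} + 174\right) \left(\left(-1\right) \left(-3\right) + \left(4 + 3 \cdot 6 - 3 \cdot 6\right)\right) \left(-2 + 2 \left(-1\right) \left(-5\right)\right) = \frac{248923 \left(3 + \left(4 + 18 - 18\right)\right) \left(-2 + 10\right)}{1439} = \frac{248923 \left(3 + 4\right) 8}{1439} = \frac{248923 \cdot 7 \cdot 8}{1439} = \frac{248923}{1439} \cdot 56 = \frac{13939688}{1439}$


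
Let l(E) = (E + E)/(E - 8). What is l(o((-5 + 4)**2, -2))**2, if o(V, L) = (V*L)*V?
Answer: 4/25 ≈ 0.16000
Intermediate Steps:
o(V, L) = L*V**2 (o(V, L) = (L*V)*V = L*V**2)
l(E) = 2*E/(-8 + E) (l(E) = (2*E)/(-8 + E) = 2*E/(-8 + E))
l(o((-5 + 4)**2, -2))**2 = (2*(-2*(-5 + 4)**4)/(-8 - 2*(-5 + 4)**4))**2 = (2*(-2*((-1)**2)**2)/(-8 - 2*((-1)**2)**2))**2 = (2*(-2*1**2)/(-8 - 2*1**2))**2 = (2*(-2*1)/(-8 - 2*1))**2 = (2*(-2)/(-8 - 2))**2 = (2*(-2)/(-10))**2 = (2*(-2)*(-1/10))**2 = (2/5)**2 = 4/25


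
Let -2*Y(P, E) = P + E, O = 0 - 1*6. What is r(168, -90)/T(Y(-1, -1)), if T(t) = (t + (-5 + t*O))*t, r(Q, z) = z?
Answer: 9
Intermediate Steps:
O = -6 (O = 0 - 6 = -6)
Y(P, E) = -E/2 - P/2 (Y(P, E) = -(P + E)/2 = -(E + P)/2 = -E/2 - P/2)
T(t) = t*(-5 - 5*t) (T(t) = (t + (-5 + t*(-6)))*t = (t + (-5 - 6*t))*t = (-5 - 5*t)*t = t*(-5 - 5*t))
r(168, -90)/T(Y(-1, -1)) = -90*(-1/(5*(1 + (-½*(-1) - ½*(-1)))*(-½*(-1) - ½*(-1)))) = -90*(-1/(5*(1 + (½ + ½))*(½ + ½))) = -90*(-1/(5*(1 + 1))) = -90/((-5*1*2)) = -90/(-10) = -90*(-⅒) = 9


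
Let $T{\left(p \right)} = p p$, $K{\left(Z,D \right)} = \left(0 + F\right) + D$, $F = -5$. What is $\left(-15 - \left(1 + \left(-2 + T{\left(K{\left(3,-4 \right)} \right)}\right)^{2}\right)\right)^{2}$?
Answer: $39150049$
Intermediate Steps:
$K{\left(Z,D \right)} = -5 + D$ ($K{\left(Z,D \right)} = \left(0 - 5\right) + D = -5 + D$)
$T{\left(p \right)} = p^{2}$
$\left(-15 - \left(1 + \left(-2 + T{\left(K{\left(3,-4 \right)} \right)}\right)^{2}\right)\right)^{2} = \left(-15 - \left(1 + \left(-2 + \left(-5 - 4\right)^{2}\right)^{2}\right)\right)^{2} = \left(-15 - \left(1 + \left(-2 + \left(-9\right)^{2}\right)^{2}\right)\right)^{2} = \left(-15 - \left(1 + \left(-2 + 81\right)^{2}\right)\right)^{2} = \left(-15 - 6242\right)^{2} = \left(-6257\right)^{2} = 39150049$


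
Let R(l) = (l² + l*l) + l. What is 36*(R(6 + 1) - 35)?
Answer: 2520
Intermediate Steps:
R(l) = l + 2*l² (R(l) = (l² + l²) + l = 2*l² + l = l + 2*l²)
36*(R(6 + 1) - 35) = 36*((6 + 1)*(1 + 2*(6 + 1)) - 35) = 36*(7*(1 + 2*7) - 35) = 36*(7*(1 + 14) - 35) = 36*(7*15 - 35) = 36*(105 - 35) = 36*70 = 2520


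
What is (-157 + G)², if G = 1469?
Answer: 1721344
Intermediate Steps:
(-157 + G)² = (-157 + 1469)² = 1312² = 1721344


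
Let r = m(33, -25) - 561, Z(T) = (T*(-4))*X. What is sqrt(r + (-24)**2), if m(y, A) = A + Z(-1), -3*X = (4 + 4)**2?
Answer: I*sqrt(858)/3 ≈ 9.7639*I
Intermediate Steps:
X = -64/3 (X = -(4 + 4)**2/3 = -1/3*8**2 = -1/3*64 = -64/3 ≈ -21.333)
Z(T) = 256*T/3 (Z(T) = (T*(-4))*(-64/3) = -4*T*(-64/3) = 256*T/3)
m(y, A) = -256/3 + A (m(y, A) = A + (256/3)*(-1) = A - 256/3 = -256/3 + A)
r = -2014/3 (r = (-256/3 - 25) - 561 = -331/3 - 561 = -2014/3 ≈ -671.33)
sqrt(r + (-24)**2) = sqrt(-2014/3 + (-24)**2) = sqrt(-2014/3 + 576) = sqrt(-286/3) = I*sqrt(858)/3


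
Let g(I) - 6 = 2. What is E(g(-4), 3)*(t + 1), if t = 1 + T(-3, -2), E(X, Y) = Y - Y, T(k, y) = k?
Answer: 0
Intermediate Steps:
g(I) = 8 (g(I) = 6 + 2 = 8)
E(X, Y) = 0
t = -2 (t = 1 - 3 = -2)
E(g(-4), 3)*(t + 1) = 0*(-2 + 1) = 0*(-1) = 0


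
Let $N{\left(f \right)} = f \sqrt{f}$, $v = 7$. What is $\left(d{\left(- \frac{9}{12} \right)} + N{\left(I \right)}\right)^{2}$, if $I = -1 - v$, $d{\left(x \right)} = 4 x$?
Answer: $-503 + 96 i \sqrt{2} \approx -503.0 + 135.76 i$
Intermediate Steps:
$I = -8$ ($I = -1 - 7 = -8$)
$N{\left(f \right)} = f^{\frac{3}{2}}$
$\left(d{\left(- \frac{9}{12} \right)} + N{\left(I \right)}\right)^{2} = \left(4 \left(- \frac{9}{12}\right) + \left(-8\right)^{\frac{3}{2}}\right)^{2} = \left(4 \left(\left(-9\right) \frac{1}{12}\right) - 16 i \sqrt{2}\right)^{2} = \left(4 \left(- \frac{3}{4}\right) - 16 i \sqrt{2}\right)^{2} = \left(-3 - 16 i \sqrt{2}\right)^{2}$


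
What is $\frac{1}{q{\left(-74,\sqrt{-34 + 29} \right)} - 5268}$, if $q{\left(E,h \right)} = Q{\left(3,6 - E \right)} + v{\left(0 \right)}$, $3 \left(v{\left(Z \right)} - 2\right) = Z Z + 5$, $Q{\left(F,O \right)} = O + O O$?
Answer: $\frac{3}{3647} \approx 0.00082259$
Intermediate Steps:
$Q{\left(F,O \right)} = O + O^{2}$
$v{\left(Z \right)} = \frac{11}{3} + \frac{Z^{2}}{3}$ ($v{\left(Z \right)} = 2 + \frac{Z Z + 5}{3} = 2 + \frac{Z^{2} + 5}{3} = 2 + \frac{5 + Z^{2}}{3} = 2 + \left(\frac{5}{3} + \frac{Z^{2}}{3}\right) = \frac{11}{3} + \frac{Z^{2}}{3}$)
$q{\left(E,h \right)} = \frac{11}{3} + \left(6 - E\right) \left(7 - E\right)$ ($q{\left(E,h \right)} = \left(6 - E\right) \left(1 - \left(-6 + E\right)\right) + \left(\frac{11}{3} + \frac{0^{2}}{3}\right) = \left(6 - E\right) \left(7 - E\right) + \left(\frac{11}{3} + \frac{1}{3} \cdot 0\right) = \left(6 - E\right) \left(7 - E\right) + \left(\frac{11}{3} + 0\right) = \left(6 - E\right) \left(7 - E\right) + \frac{11}{3} = \frac{11}{3} + \left(6 - E\right) \left(7 - E\right)$)
$\frac{1}{q{\left(-74,\sqrt{-34 + 29} \right)} - 5268} = \frac{1}{\left(\frac{137}{3} + \left(-74\right)^{2} - -962\right) - 5268} = \frac{1}{\left(\frac{137}{3} + 5476 + 962\right) - 5268} = \frac{1}{\frac{19451}{3} - 5268} = \frac{1}{\frac{3647}{3}} = \frac{3}{3647}$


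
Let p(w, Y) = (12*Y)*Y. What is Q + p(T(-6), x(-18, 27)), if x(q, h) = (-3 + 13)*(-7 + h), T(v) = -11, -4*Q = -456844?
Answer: 594211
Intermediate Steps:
Q = 114211 (Q = -1/4*(-456844) = 114211)
x(q, h) = -70 + 10*h (x(q, h) = 10*(-7 + h) = -70 + 10*h)
p(w, Y) = 12*Y**2
Q + p(T(-6), x(-18, 27)) = 114211 + 12*(-70 + 10*27)**2 = 114211 + 12*(-70 + 270)**2 = 114211 + 12*200**2 = 114211 + 12*40000 = 114211 + 480000 = 594211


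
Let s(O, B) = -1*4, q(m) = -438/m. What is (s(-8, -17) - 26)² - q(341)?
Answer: 307338/341 ≈ 901.28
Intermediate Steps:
s(O, B) = -4
(s(-8, -17) - 26)² - q(341) = (-4 - 26)² - (-438)/341 = (-30)² - (-438)/341 = 900 - 1*(-438/341) = 900 + 438/341 = 307338/341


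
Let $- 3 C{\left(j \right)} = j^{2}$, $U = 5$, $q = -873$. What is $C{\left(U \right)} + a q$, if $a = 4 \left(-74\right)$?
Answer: $\frac{775199}{3} \approx 2.584 \cdot 10^{5}$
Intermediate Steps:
$C{\left(j \right)} = - \frac{j^{2}}{3}$
$a = -296$
$C{\left(U \right)} + a q = - \frac{5^{2}}{3} - -258408 = \left(- \frac{1}{3}\right) 25 + 258408 = - \frac{25}{3} + 258408 = \frac{775199}{3}$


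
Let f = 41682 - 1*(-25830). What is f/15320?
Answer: 8439/1915 ≈ 4.4068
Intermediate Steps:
f = 67512 (f = 41682 + 25830 = 67512)
f/15320 = 67512/15320 = 67512*(1/15320) = 8439/1915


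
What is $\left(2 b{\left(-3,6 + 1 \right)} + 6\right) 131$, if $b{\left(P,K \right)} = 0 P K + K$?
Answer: $2620$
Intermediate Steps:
$b{\left(P,K \right)} = K$ ($b{\left(P,K \right)} = 0 K + K = 0 + K = K$)
$\left(2 b{\left(-3,6 + 1 \right)} + 6\right) 131 = \left(2 \left(6 + 1\right) + 6\right) 131 = \left(2 \cdot 7 + 6\right) 131 = \left(14 + 6\right) 131 = 20 \cdot 131 = 2620$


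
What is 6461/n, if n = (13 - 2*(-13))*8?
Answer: 497/24 ≈ 20.708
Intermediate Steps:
n = 312 (n = (13 + 26)*8 = 39*8 = 312)
6461/n = 6461/312 = 6461*(1/312) = 497/24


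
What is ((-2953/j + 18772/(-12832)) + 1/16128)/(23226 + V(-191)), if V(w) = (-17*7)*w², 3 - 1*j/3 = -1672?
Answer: 22212657253/46776060685267200 ≈ 4.7487e-7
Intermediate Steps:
j = 5025 (j = 9 - 3*(-1672) = 9 + 5016 = 5025)
V(w) = -119*w²
((-2953/j + 18772/(-12832)) + 1/16128)/(23226 + V(-191)) = ((-2953/5025 + 18772/(-12832)) + 1/16128)/(23226 - 119*(-191)²) = ((-2953*1/5025 + 18772*(-1/12832)) + 1/16128)/(23226 - 119*36481) = ((-2953/5025 - 4693/3208) + 1/16128)/(23226 - 4341239) = (-33055549/16120200 + 1/16128)/(-4318013) = -22212657253/10832774400*(-1/4318013) = 22212657253/46776060685267200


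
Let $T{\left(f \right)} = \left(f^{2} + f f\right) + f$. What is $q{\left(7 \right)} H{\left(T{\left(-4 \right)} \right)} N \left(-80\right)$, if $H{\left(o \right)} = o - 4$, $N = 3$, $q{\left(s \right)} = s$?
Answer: $-40320$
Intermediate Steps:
$T{\left(f \right)} = f + 2 f^{2}$ ($T{\left(f \right)} = \left(f^{2} + f^{2}\right) + f = 2 f^{2} + f = f + 2 f^{2}$)
$H{\left(o \right)} = -4 + o$
$q{\left(7 \right)} H{\left(T{\left(-4 \right)} \right)} N \left(-80\right) = 7 \left(-4 - 4 \left(1 + 2 \left(-4\right)\right)\right) 3 \left(-80\right) = 7 \left(-4 - 4 \left(1 - 8\right)\right) 3 \left(-80\right) = 7 \left(-4 - -28\right) 3 \left(-80\right) = 7 \left(-4 + 28\right) 3 \left(-80\right) = 7 \cdot 24 \cdot 3 \left(-80\right) = 7 \cdot 72 \left(-80\right) = 504 \left(-80\right) = -40320$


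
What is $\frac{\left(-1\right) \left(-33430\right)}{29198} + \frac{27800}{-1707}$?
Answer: $- \frac{377319695}{24920493} \approx -15.141$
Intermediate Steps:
$\frac{\left(-1\right) \left(-33430\right)}{29198} + \frac{27800}{-1707} = 33430 \cdot \frac{1}{29198} + 27800 \left(- \frac{1}{1707}\right) = \frac{16715}{14599} - \frac{27800}{1707} = - \frac{377319695}{24920493}$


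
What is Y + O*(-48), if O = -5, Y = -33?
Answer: 207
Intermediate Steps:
Y + O*(-48) = -33 - 5*(-48) = -33 + 240 = 207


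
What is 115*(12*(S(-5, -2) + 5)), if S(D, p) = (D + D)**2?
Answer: 144900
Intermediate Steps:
S(D, p) = 4*D**2 (S(D, p) = (2*D)**2 = 4*D**2)
115*(12*(S(-5, -2) + 5)) = 115*(12*(4*(-5)**2 + 5)) = 115*(12*(4*25 + 5)) = 115*(12*(100 + 5)) = 115*(12*105) = 115*1260 = 144900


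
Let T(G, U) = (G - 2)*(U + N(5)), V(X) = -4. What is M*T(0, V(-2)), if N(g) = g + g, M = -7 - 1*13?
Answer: 240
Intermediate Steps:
M = -20 (M = -7 - 13 = -20)
N(g) = 2*g
T(G, U) = (-2 + G)*(10 + U) (T(G, U) = (G - 2)*(U + 2*5) = (-2 + G)*(U + 10) = (-2 + G)*(10 + U))
M*T(0, V(-2)) = -20*(-20 - 2*(-4) + 10*0 + 0*(-4)) = -20*(-20 + 8 + 0 + 0) = -20*(-12) = 240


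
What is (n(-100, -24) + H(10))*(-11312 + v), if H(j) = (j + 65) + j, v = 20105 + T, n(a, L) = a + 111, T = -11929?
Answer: -301056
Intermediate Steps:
n(a, L) = 111 + a
v = 8176 (v = 20105 - 11929 = 8176)
H(j) = 65 + 2*j (H(j) = (65 + j) + j = 65 + 2*j)
(n(-100, -24) + H(10))*(-11312 + v) = ((111 - 100) + (65 + 2*10))*(-11312 + 8176) = (11 + (65 + 20))*(-3136) = (11 + 85)*(-3136) = 96*(-3136) = -301056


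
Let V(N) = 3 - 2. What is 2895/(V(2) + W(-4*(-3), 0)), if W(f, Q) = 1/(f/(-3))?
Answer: 3860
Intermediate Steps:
V(N) = 1
W(f, Q) = -3/f (W(f, Q) = 1/(f*(-⅓)) = 1/(-f/3) = -3/f)
2895/(V(2) + W(-4*(-3), 0)) = 2895/(1 - 3/((-4*(-3)))) = 2895/(1 - 3/12) = 2895/(1 - 3*1/12) = 2895/(1 - ¼) = 2895/(¾) = 2895*(4/3) = 3860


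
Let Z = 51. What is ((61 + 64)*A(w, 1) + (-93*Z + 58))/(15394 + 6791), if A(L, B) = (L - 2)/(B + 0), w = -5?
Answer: -1112/4437 ≈ -0.25062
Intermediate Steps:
A(L, B) = (-2 + L)/B
((61 + 64)*A(w, 1) + (-93*Z + 58))/(15394 + 6791) = ((61 + 64)*((-2 - 5)/1) + (-93*51 + 58))/(15394 + 6791) = (125*(1*(-7)) + (-4743 + 58))/22185 = (125*(-7) - 4685)*(1/22185) = (-875 - 4685)*(1/22185) = -5560*1/22185 = -1112/4437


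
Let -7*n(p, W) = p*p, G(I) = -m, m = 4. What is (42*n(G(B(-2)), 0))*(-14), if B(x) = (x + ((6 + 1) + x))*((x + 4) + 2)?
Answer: 1344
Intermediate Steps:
B(x) = (6 + x)*(7 + 2*x) (B(x) = (x + (7 + x))*((4 + x) + 2) = (7 + 2*x)*(6 + x) = (6 + x)*(7 + 2*x))
G(I) = -4 (G(I) = -1*4 = -4)
n(p, W) = -p²/7 (n(p, W) = -p*p/7 = -p²/7)
(42*n(G(B(-2)), 0))*(-14) = (42*(-⅐*(-4)²))*(-14) = (42*(-⅐*16))*(-14) = (42*(-16/7))*(-14) = -96*(-14) = 1344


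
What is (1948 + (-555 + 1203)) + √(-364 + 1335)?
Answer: 2596 + √971 ≈ 2627.2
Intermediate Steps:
(1948 + (-555 + 1203)) + √(-364 + 1335) = (1948 + 648) + √971 = 2596 + √971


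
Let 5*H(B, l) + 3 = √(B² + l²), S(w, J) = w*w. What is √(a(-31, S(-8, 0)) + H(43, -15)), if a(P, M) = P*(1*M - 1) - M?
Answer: √(-50440 + 5*√2074)/5 ≈ 44.816*I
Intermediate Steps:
S(w, J) = w²
H(B, l) = -⅗ + √(B² + l²)/5
a(P, M) = -M + P*(-1 + M) (a(P, M) = P*(M - 1) - M = P*(-1 + M) - M = -M + P*(-1 + M))
√(a(-31, S(-8, 0)) + H(43, -15)) = √((-1*(-8)² - 1*(-31) + (-8)²*(-31)) + (-⅗ + √(43² + (-15)²)/5)) = √((-1*64 + 31 + 64*(-31)) + (-⅗ + √(1849 + 225)/5)) = √((-64 + 31 - 1984) + (-⅗ + √2074/5)) = √(-2017 + (-⅗ + √2074/5)) = √(-10088/5 + √2074/5)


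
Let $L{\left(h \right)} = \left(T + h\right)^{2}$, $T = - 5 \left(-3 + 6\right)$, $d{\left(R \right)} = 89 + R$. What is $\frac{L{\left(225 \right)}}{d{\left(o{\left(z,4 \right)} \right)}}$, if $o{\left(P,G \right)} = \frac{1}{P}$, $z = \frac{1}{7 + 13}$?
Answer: $\frac{44100}{109} \approx 404.59$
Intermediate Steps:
$z = \frac{1}{20} \approx 0.05$
$T = -15$ ($T = \left(-5\right) 3 = -15$)
$L{\left(h \right)} = \left(-15 + h\right)^{2}$
$\frac{L{\left(225 \right)}}{d{\left(o{\left(z,4 \right)} \right)}} = \frac{\left(-15 + 225\right)^{2}}{89 + \frac{1}{\frac{1}{20}}} = \frac{210^{2}}{89 + 20} = \frac{44100}{109}$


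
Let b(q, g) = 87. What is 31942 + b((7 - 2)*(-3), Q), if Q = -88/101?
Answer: 32029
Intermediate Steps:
Q = -88/101 (Q = -88*1/101 = -88/101 ≈ -0.87129)
31942 + b((7 - 2)*(-3), Q) = 31942 + 87 = 32029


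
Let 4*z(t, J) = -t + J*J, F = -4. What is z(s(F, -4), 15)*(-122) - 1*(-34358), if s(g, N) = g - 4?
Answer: 54503/2 ≈ 27252.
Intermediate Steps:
s(g, N) = -4 + g
z(t, J) = -t/4 + J**2/4 (z(t, J) = (-t + J*J)/4 = (-t + J**2)/4 = (J**2 - t)/4 = -t/4 + J**2/4)
z(s(F, -4), 15)*(-122) - 1*(-34358) = (-(-4 - 4)/4 + (1/4)*15**2)*(-122) - 1*(-34358) = (-1/4*(-8) + (1/4)*225)*(-122) + 34358 = (2 + 225/4)*(-122) + 34358 = (233/4)*(-122) + 34358 = -14213/2 + 34358 = 54503/2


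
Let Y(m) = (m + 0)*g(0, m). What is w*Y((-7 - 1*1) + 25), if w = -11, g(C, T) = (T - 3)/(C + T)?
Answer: -154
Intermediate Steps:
g(C, T) = (-3 + T)/(C + T)
Y(m) = -3 + m (Y(m) = (m + 0)*((-3 + m)/(0 + m)) = m*((-3 + m)/m) = -3 + m)
w*Y((-7 - 1*1) + 25) = -11*(-3 + ((-7 - 1*1) + 25)) = -11*(-3 + ((-7 - 1) + 25)) = -11*(-3 + (-8 + 25)) = -11*(-3 + 17) = -11*14 = -154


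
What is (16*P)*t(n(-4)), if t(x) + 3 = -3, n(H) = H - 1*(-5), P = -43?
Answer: 4128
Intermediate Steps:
n(H) = 5 + H (n(H) = H + 5 = 5 + H)
t(x) = -6 (t(x) = -3 - 3 = -6)
(16*P)*t(n(-4)) = (16*(-43))*(-6) = -688*(-6) = 4128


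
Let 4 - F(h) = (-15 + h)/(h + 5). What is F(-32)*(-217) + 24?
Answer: -12589/27 ≈ -466.26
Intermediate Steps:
F(h) = 4 - (-15 + h)/(5 + h) (F(h) = 4 - (-15 + h)/(h + 5) = 4 - (-15 + h)/(5 + h))
F(-32)*(-217) + 24 = ((35 + 3*(-32))/(5 - 32))*(-217) + 24 = ((35 - 96)/(-27))*(-217) + 24 = -1/27*(-61)*(-217) + 24 = (61/27)*(-217) + 24 = -13237/27 + 24 = -12589/27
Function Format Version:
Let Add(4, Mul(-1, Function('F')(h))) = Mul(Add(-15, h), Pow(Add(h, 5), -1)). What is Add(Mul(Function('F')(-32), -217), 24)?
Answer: Rational(-12589, 27) ≈ -466.26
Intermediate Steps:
Function('F')(h) = Add(4, Mul(-1, Pow(Add(5, h), -1), Add(-15, h))) (Function('F')(h) = Add(4, Mul(-1, Mul(Add(-15, h), Pow(Add(h, 5), -1)))) = Add(4, Mul(-1, Mul(Add(-15, h), Pow(Add(5, h), -1)))) = Add(4, Mul(-1, Mul(Pow(Add(5, h), -1), Add(-15, h)))) = Add(4, Mul(-1, Pow(Add(5, h), -1), Add(-15, h))))
Add(Mul(Function('F')(-32), -217), 24) = Add(Mul(Mul(Pow(Add(5, -32), -1), Add(35, Mul(3, -32))), -217), 24) = Add(Mul(Mul(Pow(-27, -1), Add(35, -96)), -217), 24) = Add(Mul(Mul(Rational(-1, 27), -61), -217), 24) = Add(Mul(Rational(61, 27), -217), 24) = Add(Rational(-13237, 27), 24) = Rational(-12589, 27)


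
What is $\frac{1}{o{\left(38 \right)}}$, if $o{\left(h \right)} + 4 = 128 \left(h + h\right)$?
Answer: $\frac{1}{9724} \approx 0.00010284$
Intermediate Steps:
$o{\left(h \right)} = -4 + 256 h$ ($o{\left(h \right)} = -4 + 128 \left(h + h\right) = -4 + 128 \cdot 2 h = -4 + 256 h$)
$\frac{1}{o{\left(38 \right)}} = \frac{1}{-4 + 256 \cdot 38} = \frac{1}{-4 + 9728} = \frac{1}{9724}$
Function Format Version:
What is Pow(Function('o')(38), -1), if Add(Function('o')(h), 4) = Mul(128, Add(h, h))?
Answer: Rational(1, 9724) ≈ 0.00010284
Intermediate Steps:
Function('o')(h) = Add(-4, Mul(256, h)) (Function('o')(h) = Add(-4, Mul(128, Add(h, h))) = Add(-4, Mul(128, Mul(2, h))) = Add(-4, Mul(256, h)))
Pow(Function('o')(38), -1) = Pow(Add(-4, Mul(256, 38)), -1) = Pow(Add(-4, 9728), -1) = Pow(9724, -1) = Rational(1, 9724)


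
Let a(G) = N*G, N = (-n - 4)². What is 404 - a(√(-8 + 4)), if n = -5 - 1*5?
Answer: 404 - 72*I ≈ 404.0 - 72.0*I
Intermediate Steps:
n = -10 (n = -5 - 5 = -10)
N = 36 (N = (-1*(-10) - 4)² = (10 - 4)² = 6² = 36)
a(G) = 36*G
404 - a(√(-8 + 4)) = 404 - 36*√(-8 + 4) = 404 - 36*√(-4) = 404 - 36*2*I = 404 - 72*I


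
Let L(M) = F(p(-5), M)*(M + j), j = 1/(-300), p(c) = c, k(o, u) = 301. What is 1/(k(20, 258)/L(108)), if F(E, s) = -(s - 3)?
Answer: -32399/860 ≈ -37.673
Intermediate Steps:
j = -1/300 ≈ -0.0033333
F(E, s) = 3 - s (F(E, s) = -(-3 + s) = 3 - s)
L(M) = (3 - M)*(-1/300 + M) (L(M) = (3 - M)*(M - 1/300) = (3 - M)*(-1/300 + M))
1/(k(20, 258)/L(108)) = 1/(301/((-(-1 + 300*108)*(-3 + 108)/300))) = 1/(301/((-1/300*(-1 + 32400)*105))) = 1/(301/((-1/300*32399*105))) = 1/(301/(-226793/20)) = 1/(301*(-20/226793)) = 1/(-860/32399) = -32399/860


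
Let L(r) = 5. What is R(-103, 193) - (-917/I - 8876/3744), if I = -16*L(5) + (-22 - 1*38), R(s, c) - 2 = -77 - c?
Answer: -1273799/4680 ≈ -272.18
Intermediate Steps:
R(s, c) = -75 - c (R(s, c) = 2 + (-77 - c) = -75 - c)
I = -140 (I = -16*5 + (-22 - 1*38) = -80 + (-22 - 38) = -80 - 60 = -140)
R(-103, 193) - (-917/I - 8876/3744) = (-75 - 1*193) - (-917/(-140) - 8876/3744) = (-75 - 193) - (-917*(-1/140) - 8876*1/3744) = -268 - (131/20 - 2219/936) = -268 - 1*19559/4680 = -268 - 19559/4680 = -1273799/4680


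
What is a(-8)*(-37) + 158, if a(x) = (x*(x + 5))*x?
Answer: 7262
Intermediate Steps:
a(x) = x²*(5 + x) (a(x) = (x*(5 + x))*x = x²*(5 + x))
a(-8)*(-37) + 158 = ((-8)²*(5 - 8))*(-37) + 158 = (64*(-3))*(-37) + 158 = -192*(-37) + 158 = 7104 + 158 = 7262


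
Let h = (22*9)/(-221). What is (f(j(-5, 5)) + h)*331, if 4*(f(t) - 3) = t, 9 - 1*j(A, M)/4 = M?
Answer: 446519/221 ≈ 2020.4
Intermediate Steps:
j(A, M) = 36 - 4*M
f(t) = 3 + t/4
h = -198/221 (h = 198*(-1/221) = -198/221 ≈ -0.89593)
(f(j(-5, 5)) + h)*331 = ((3 + (36 - 4*5)/4) - 198/221)*331 = ((3 + (36 - 20)/4) - 198/221)*331 = ((3 + (¼)*16) - 198/221)*331 = ((3 + 4) - 198/221)*331 = (7 - 198/221)*331 = (1349/221)*331 = 446519/221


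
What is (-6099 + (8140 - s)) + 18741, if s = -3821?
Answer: 24603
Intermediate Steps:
(-6099 + (8140 - s)) + 18741 = (-6099 + (8140 - 1*(-3821))) + 18741 = (-6099 + (8140 + 3821)) + 18741 = (-6099 + 11961) + 18741 = 5862 + 18741 = 24603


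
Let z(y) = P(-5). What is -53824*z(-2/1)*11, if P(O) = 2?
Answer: -1184128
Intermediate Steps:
z(y) = 2
-53824*z(-2/1)*11 = -107648*11 = -53824*22 = -1184128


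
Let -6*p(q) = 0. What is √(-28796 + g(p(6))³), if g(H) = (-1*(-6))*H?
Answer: 2*I*√7199 ≈ 169.69*I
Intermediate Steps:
p(q) = 0 (p(q) = -⅙*0 = 0)
g(H) = 6*H
√(-28796 + g(p(6))³) = √(-28796 + (6*0)³) = √(-28796 + 0³) = √(-28796 + 0) = √(-28796) = 2*I*√7199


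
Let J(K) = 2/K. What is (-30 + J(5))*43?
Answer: -6364/5 ≈ -1272.8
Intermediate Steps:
(-30 + J(5))*43 = (-30 + 2/5)*43 = -148/5*43 = -6364/5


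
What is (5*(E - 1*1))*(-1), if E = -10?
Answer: 55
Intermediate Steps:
(5*(E - 1*1))*(-1) = (5*(-10 - 1*1))*(-1) = (5*(-10 - 1))*(-1) = (5*(-11))*(-1) = -55*(-1) = 55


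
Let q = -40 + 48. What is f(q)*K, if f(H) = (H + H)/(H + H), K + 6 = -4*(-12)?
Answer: 42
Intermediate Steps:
q = 8
K = 42 (K = -6 - 4*(-12) = -6 + 48 = 42)
f(H) = 1 (f(H) = (2*H)/((2*H)) = (2*H)*(1/(2*H)) = 1)
f(q)*K = 1*42 = 42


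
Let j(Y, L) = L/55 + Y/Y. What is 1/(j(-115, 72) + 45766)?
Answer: 55/2517257 ≈ 2.1849e-5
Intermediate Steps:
j(Y, L) = 1 + L/55 (j(Y, L) = L*(1/55) + 1 = L/55 + 1 = 1 + L/55)
1/(j(-115, 72) + 45766) = 1/((1 + (1/55)*72) + 45766) = 1/((1 + 72/55) + 45766) = 1/(127/55 + 45766) = 1/(2517257/55) = 55/2517257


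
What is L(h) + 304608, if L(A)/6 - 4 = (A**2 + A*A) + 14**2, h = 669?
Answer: 5676540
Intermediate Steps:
L(A) = 1200 + 12*A**2 (L(A) = 24 + 6*((A**2 + A*A) + 14**2) = 24 + 6*((A**2 + A**2) + 196) = 24 + 6*(2*A**2 + 196) = 24 + 6*(196 + 2*A**2) = 24 + (1176 + 12*A**2) = 1200 + 12*A**2)
L(h) + 304608 = (1200 + 12*669**2) + 304608 = (1200 + 12*447561) + 304608 = (1200 + 5370732) + 304608 = 5371932 + 304608 = 5676540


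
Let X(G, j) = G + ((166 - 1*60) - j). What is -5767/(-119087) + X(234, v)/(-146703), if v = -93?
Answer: 794471530/17470420161 ≈ 0.045475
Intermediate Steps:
X(G, j) = 106 + G - j (X(G, j) = G + ((166 - 60) - j) = G + (106 - j) = 106 + G - j)
-5767/(-119087) + X(234, v)/(-146703) = -5767/(-119087) + (106 + 234 - 1*(-93))/(-146703) = -5767*(-1/119087) + (106 + 234 + 93)*(-1/146703) = 5767/119087 + 433*(-1/146703) = 5767/119087 - 433/146703 = 794471530/17470420161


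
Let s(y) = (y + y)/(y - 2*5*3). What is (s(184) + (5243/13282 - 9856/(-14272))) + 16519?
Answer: 3768201914751/228065222 ≈ 16522.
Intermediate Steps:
s(y) = 2*y/(-30 + y) (s(y) = (2*y)/(y - 10*3) = (2*y)/(y - 30) = (2*y)/(-30 + y) = 2*y/(-30 + y))
(s(184) + (5243/13282 - 9856/(-14272))) + 16519 = (2*184/(-30 + 184) + (5243/13282 - 9856/(-14272))) + 16519 = (2*184/154 + (5243*(1/13282) - 9856*(-1/14272))) + 16519 = (2*184*(1/154) + (5243/13282 + 154/223)) + 16519 = (184/77 + 3214617/2961886) + 16519 = 792512533/228065222 + 16519 = 3768201914751/228065222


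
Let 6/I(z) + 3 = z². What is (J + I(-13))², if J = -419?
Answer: 1209231076/6889 ≈ 1.7553e+5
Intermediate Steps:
I(z) = 6/(-3 + z²)
(J + I(-13))² = (-419 + 6/(-3 + (-13)²))² = (-419 + 6/(-3 + 169))² = (-419 + 6/166)² = (-419 + 6*(1/166))² = (-419 + 3/83)² = (-34774/83)² = 1209231076/6889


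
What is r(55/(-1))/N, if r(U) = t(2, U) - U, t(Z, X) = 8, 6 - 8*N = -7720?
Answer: 252/3863 ≈ 0.065234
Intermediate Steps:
N = 3863/4 (N = ¾ - ⅛*(-7720) = ¾ + 965 = 3863/4 ≈ 965.75)
r(U) = 8 - U
r(55/(-1))/N = (8 - 55/(-1))/(3863/4) = (8 - 55*(-1))*(4/3863) = (8 - 1*(-55))*(4/3863) = (8 + 55)*(4/3863) = 63*(4/3863) = 252/3863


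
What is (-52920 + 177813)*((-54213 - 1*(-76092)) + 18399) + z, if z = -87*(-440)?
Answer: 5030478534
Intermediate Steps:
z = 38280
(-52920 + 177813)*((-54213 - 1*(-76092)) + 18399) + z = (-52920 + 177813)*((-54213 - 1*(-76092)) + 18399) + 38280 = 124893*((-54213 + 76092) + 18399) + 38280 = 124893*(21879 + 18399) + 38280 = 124893*40278 + 38280 = 5030440254 + 38280 = 5030478534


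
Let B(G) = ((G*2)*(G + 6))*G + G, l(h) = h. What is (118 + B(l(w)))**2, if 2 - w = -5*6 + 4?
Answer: 2857757764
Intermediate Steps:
w = 28 (w = 2 - (-5*6 + 4) = 2 - (-30 + 4) = 2 - 1*(-26) = 2 + 26 = 28)
B(G) = G + 2*G**2*(6 + G) (B(G) = ((2*G)*(6 + G))*G + G = (2*G*(6 + G))*G + G = 2*G**2*(6 + G) + G = G + 2*G**2*(6 + G))
(118 + B(l(w)))**2 = (118 + 28*(1 + 2*28**2 + 12*28))**2 = (118 + 28*(1 + 2*784 + 336))**2 = (118 + 28*(1 + 1568 + 336))**2 = (118 + 28*1905)**2 = (118 + 53340)**2 = 53458**2 = 2857757764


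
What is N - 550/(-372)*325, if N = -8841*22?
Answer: -36087997/186 ≈ -1.9402e+5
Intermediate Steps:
N = -194502
N - 550/(-372)*325 = -194502 - 550/(-372)*325 = -194502 - 550*(-1/372)*325 = -194502 + (275/186)*325 = -194502 + 89375/186 = -36087997/186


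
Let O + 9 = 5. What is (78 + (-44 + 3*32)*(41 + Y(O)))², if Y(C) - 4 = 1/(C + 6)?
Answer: 5973136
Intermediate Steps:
O = -4 (O = -9 + 5 = -4)
Y(C) = 4 + 1/(6 + C) (Y(C) = 4 + 1/(C + 6) = 4 + 1/(6 + C))
(78 + (-44 + 3*32)*(41 + Y(O)))² = (78 + (-44 + 3*32)*(41 + (25 + 4*(-4))/(6 - 4)))² = (78 + (-44 + 96)*(41 + (25 - 16)/2))² = (78 + 52*(41 + (½)*9))² = (78 + 52*(41 + 9/2))² = (78 + 52*(91/2))² = (78 + 2366)² = 2444² = 5973136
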